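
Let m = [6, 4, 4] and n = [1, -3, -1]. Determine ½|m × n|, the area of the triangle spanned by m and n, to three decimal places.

12.728

i: 4·(-1) - 4·(-3) = -4 - (-12) = 8
j: 4·1 - 6·(-1) = 4 - (-6) = 10
k: 6·(-3) - 4·1 = -18 - 4 = -22
m × n = (8, 10, -22)
|m × n| = √(8² + 10² + (-22)²) = √648 ≈ 25.4558
area = ½ · 25.4558 ≈ 12.728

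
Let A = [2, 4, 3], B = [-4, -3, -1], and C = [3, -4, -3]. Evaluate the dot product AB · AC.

74

AB = B − A = (-6, -7, -4)
AC = C − A = (1, -8, -6)
AB · AC = (-6)·1 + (-7)·(-8) + (-4)·(-6) = -6 + 56 + 24 = 74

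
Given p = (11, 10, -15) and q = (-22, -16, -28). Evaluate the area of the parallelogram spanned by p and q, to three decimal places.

824.245

i: 10·(-28) - (-15)·(-16) = -280 - 240 = -520
j: (-15)·(-22) - 11·(-28) = 330 - (-308) = 638
k: 11·(-16) - 10·(-22) = -176 - (-220) = 44
p × q = (-520, 638, 44)
|p × q| = √((-520)² + 638² + 44²) = √679380 ≈ 824.2451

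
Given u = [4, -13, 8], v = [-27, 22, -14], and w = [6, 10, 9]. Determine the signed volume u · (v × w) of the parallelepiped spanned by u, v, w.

v × w:
i: 22·9 - (-14)·10 = 198 - (-140) = 338
j: (-14)·6 - (-27)·9 = -84 - (-243) = 159
k: (-27)·10 - 22·6 = -270 - 132 = -402
v × w = (338, 159, -402)
u · (v × w) = 4·338 + (-13)·159 + 8·(-402) = 1352 - 2067 - 3216 = -3931

-3931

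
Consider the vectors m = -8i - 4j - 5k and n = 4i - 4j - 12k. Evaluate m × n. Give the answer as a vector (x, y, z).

(28, -116, 48)

i: (-4)·(-12) - (-5)·(-4) = 48 - 20 = 28
j: (-5)·4 - (-8)·(-12) = -20 - 96 = -116
k: (-8)·(-4) - (-4)·4 = 32 - (-16) = 48
m × n = (28, -116, 48)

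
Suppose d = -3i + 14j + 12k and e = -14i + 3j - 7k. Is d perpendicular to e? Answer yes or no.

d · e = (-3)·(-14) + 14·3 + 12·(-7) = 42 + 42 - 84 = 0
Zero, so the vectors are orthogonal.

yes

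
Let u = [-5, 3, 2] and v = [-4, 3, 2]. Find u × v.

i: 3·2 - 2·3 = 6 - 6 = 0
j: 2·(-4) - (-5)·2 = -8 - (-10) = 2
k: (-5)·3 - 3·(-4) = -15 - (-12) = -3
u × v = (0, 2, -3)

(0, 2, -3)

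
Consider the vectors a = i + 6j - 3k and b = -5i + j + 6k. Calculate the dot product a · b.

-17

a · b = 1·(-5) + 6·1 + (-3)·6 = -5 + 6 - 18 = -17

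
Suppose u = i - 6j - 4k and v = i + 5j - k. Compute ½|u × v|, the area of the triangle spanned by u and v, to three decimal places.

14.195

i: (-6)·(-1) - (-4)·5 = 6 - (-20) = 26
j: (-4)·1 - 1·(-1) = -4 - (-1) = -3
k: 1·5 - (-6)·1 = 5 - (-6) = 11
u × v = (26, -3, 11)
|u × v| = √(26² + (-3)² + 11²) = √806 ≈ 28.3901
area = ½ · 28.3901 ≈ 14.195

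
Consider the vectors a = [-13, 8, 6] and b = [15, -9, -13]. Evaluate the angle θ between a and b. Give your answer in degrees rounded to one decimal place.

164.8

a · b = (-13)·15 + 8·(-9) + 6·(-13) = -195 - 72 - 78 = -345
|a|² = 169 + 64 + 36 = 269,  |a| = √269 ≈ 16.401219
|b|² = 225 + 81 + 169 = 475,  |b| = √475 ≈ 21.794495
cos θ = -345 / (16.401219 · 21.794495) ≈ -0.96515
θ = arccos(-0.96515) ≈ 164.8°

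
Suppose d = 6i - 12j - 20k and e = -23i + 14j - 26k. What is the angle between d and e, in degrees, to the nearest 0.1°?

d · e = 6·(-23) + (-12)·14 + (-20)·(-26) = -138 - 168 + 520 = 214
|d|² = 36 + 144 + 400 = 580,  |d| = √580 ≈ 24.083189
|e|² = 529 + 196 + 676 = 1401,  |e| = √1401 ≈ 37.429935
cos θ = 214 / (24.083189 · 37.429935) ≈ 0.23740
θ = arccos(0.23740) ≈ 76.3°

76.3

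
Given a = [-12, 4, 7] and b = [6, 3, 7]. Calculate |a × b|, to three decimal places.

139.732

i: 4·7 - 7·3 = 28 - 21 = 7
j: 7·6 - (-12)·7 = 42 - (-84) = 126
k: (-12)·3 - 4·6 = -36 - 24 = -60
a × b = (7, 126, -60)
|a × b| = √(7² + 126² + (-60)²) = √19525 ≈ 139.7319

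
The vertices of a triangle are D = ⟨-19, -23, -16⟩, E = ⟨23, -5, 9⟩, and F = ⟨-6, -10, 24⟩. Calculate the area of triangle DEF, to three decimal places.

722.737

DE = (42, 18, 25),  DF = (13, 13, 40)
i: 18·40 - 25·13 = 720 - 325 = 395
j: 25·13 - 42·40 = 325 - 1680 = -1355
k: 42·13 - 18·13 = 546 - 234 = 312
DE × DF = (395, -1355, 312)
|DE × DF| = √2089394 ≈ 1445.4736
area = ½ · 1445.4736 ≈ 722.737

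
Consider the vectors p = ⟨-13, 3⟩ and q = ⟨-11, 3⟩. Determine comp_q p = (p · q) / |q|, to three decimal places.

p · q = (-13)·(-11) + 3·3 = 143 + 9 = 152
|q| = √(121 + 9) = √130 ≈ 11.4018
comp_q p = 152 / √130 ≈ 13.331

13.331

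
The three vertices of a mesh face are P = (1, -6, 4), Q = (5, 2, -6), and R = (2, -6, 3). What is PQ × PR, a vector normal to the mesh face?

(-8, -6, -8)

PQ = (4, 8, -10)
PR = (1, 0, -1)
i: 8·(-1) - (-10)·0 = -8 - 0 = -8
j: (-10)·1 - 4·(-1) = -10 - (-4) = -6
k: 4·0 - 8·1 = 0 - 8 = -8
PQ × PR = (-8, -6, -8)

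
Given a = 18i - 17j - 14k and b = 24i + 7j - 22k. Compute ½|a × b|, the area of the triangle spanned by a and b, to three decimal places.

357.610

i: (-17)·(-22) - (-14)·7 = 374 - (-98) = 472
j: (-14)·24 - 18·(-22) = -336 - (-396) = 60
k: 18·7 - (-17)·24 = 126 - (-408) = 534
a × b = (472, 60, 534)
|a × b| = √(472² + 60² + 534²) = √511540 ≈ 715.2202
area = ½ · 715.2202 ≈ 357.610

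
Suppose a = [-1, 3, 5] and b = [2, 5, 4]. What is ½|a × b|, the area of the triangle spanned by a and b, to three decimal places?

i: 3·4 - 5·5 = 12 - 25 = -13
j: 5·2 - (-1)·4 = 10 - (-4) = 14
k: (-1)·5 - 3·2 = -5 - 6 = -11
a × b = (-13, 14, -11)
|a × b| = √((-13)² + 14² + (-11)²) = √486 ≈ 22.0454
area = ½ · 22.0454 ≈ 11.023

11.023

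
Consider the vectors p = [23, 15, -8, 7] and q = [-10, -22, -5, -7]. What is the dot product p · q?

p · q = 23·(-10) + 15·(-22) + (-8)·(-5) + 7·(-7) = -230 - 330 + 40 - 49 = -569

-569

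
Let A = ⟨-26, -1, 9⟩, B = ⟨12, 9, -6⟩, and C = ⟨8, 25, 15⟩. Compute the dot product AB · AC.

1462

AB = B − A = (38, 10, -15)
AC = C − A = (34, 26, 6)
AB · AC = 38·34 + 10·26 + (-15)·6 = 1292 + 260 - 90 = 1462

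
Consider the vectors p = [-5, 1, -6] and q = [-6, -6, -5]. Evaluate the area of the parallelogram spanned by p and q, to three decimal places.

55.660

i: 1·(-5) - (-6)·(-6) = -5 - 36 = -41
j: (-6)·(-6) - (-5)·(-5) = 36 - 25 = 11
k: (-5)·(-6) - 1·(-6) = 30 - (-6) = 36
p × q = (-41, 11, 36)
|p × q| = √((-41)² + 11² + 36²) = √3098 ≈ 55.6597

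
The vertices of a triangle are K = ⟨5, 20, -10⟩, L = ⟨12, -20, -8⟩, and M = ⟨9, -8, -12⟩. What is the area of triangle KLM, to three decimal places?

71.197

KL = (7, -40, 2),  KM = (4, -28, -2)
i: (-40)·(-2) - 2·(-28) = 80 - (-56) = 136
j: 2·4 - 7·(-2) = 8 - (-14) = 22
k: 7·(-28) - (-40)·4 = -196 - (-160) = -36
KL × KM = (136, 22, -36)
|KL × KM| = √20276 ≈ 142.3938
area = ½ · 142.3938 ≈ 71.197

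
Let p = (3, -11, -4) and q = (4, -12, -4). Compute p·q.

160

p · q = 3·4 + (-11)·(-12) + (-4)·(-4) = 12 + 132 + 16 = 160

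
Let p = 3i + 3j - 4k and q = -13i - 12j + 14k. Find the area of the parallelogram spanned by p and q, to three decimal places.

12.042

i: 3·14 - (-4)·(-12) = 42 - 48 = -6
j: (-4)·(-13) - 3·14 = 52 - 42 = 10
k: 3·(-12) - 3·(-13) = -36 - (-39) = 3
p × q = (-6, 10, 3)
|p × q| = √((-6)² + 10² + 3²) = √145 ≈ 12.0416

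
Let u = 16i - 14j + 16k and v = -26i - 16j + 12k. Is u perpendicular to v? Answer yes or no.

u · v = 16·(-26) + (-14)·(-16) + 16·12 = -416 + 224 + 192 = 0
Zero, so the vectors are orthogonal.

yes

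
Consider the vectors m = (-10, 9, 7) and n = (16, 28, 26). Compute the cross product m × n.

(38, 372, -424)

i: 9·26 - 7·28 = 234 - 196 = 38
j: 7·16 - (-10)·26 = 112 - (-260) = 372
k: (-10)·28 - 9·16 = -280 - 144 = -424
m × n = (38, 372, -424)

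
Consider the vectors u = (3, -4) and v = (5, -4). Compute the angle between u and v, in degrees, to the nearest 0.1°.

u · v = 3·5 + (-4)·(-4) = 15 + 16 = 31
|u|² = 9 + 16 = 25,  |u| = √25 ≈ 5.000000
|v|² = 25 + 16 = 41,  |v| = √41 ≈ 6.403124
cos θ = 31 / (5.000000 · 6.403124) ≈ 0.96828
θ = arccos(0.96828) ≈ 14.5°

14.5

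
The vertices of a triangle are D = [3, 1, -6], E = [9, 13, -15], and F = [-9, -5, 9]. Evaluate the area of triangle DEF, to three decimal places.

DE = (6, 12, -9),  DF = (-12, -6, 15)
i: 12·15 - (-9)·(-6) = 180 - 54 = 126
j: (-9)·(-12) - 6·15 = 108 - 90 = 18
k: 6·(-6) - 12·(-12) = -36 - (-144) = 108
DE × DF = (126, 18, 108)
|DE × DF| = √27864 ≈ 166.9251
area = ½ · 166.9251 ≈ 83.463

83.463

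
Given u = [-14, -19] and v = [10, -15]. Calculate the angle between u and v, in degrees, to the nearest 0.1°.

u · v = (-14)·10 + (-19)·(-15) = -140 + 285 = 145
|u|² = 196 + 361 = 557,  |u| = √557 ≈ 23.600847
|v|² = 100 + 225 = 325,  |v| = √325 ≈ 18.027756
cos θ = 145 / (23.600847 · 18.027756) ≈ 0.34080
θ = arccos(0.34080) ≈ 70.1°

70.1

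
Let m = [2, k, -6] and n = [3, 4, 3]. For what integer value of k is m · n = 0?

3

m · n = 2·3 + k·4 + (-6)·3 = -12 + 4k
Set equal to 0: 4k = 12, so k = 3.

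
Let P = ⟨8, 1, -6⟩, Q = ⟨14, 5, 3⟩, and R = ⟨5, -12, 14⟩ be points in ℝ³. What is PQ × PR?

(197, -147, -66)

PQ = (6, 4, 9)
PR = (-3, -13, 20)
i: 4·20 - 9·(-13) = 80 - (-117) = 197
j: 9·(-3) - 6·20 = -27 - 120 = -147
k: 6·(-13) - 4·(-3) = -78 - (-12) = -66
PQ × PR = (197, -147, -66)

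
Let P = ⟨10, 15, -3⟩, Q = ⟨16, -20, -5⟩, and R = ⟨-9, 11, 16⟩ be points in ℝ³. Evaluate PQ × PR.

(-673, -76, -689)

PQ = (6, -35, -2)
PR = (-19, -4, 19)
i: (-35)·19 - (-2)·(-4) = -665 - 8 = -673
j: (-2)·(-19) - 6·19 = 38 - 114 = -76
k: 6·(-4) - (-35)·(-19) = -24 - 665 = -689
PQ × PR = (-673, -76, -689)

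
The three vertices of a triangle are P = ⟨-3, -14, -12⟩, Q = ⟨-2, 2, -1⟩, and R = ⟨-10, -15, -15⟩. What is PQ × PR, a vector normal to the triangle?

PQ = (1, 16, 11)
PR = (-7, -1, -3)
i: 16·(-3) - 11·(-1) = -48 - (-11) = -37
j: 11·(-7) - 1·(-3) = -77 - (-3) = -74
k: 1·(-1) - 16·(-7) = -1 - (-112) = 111
PQ × PR = (-37, -74, 111)

(-37, -74, 111)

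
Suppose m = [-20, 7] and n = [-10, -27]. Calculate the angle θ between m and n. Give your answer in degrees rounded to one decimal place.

89.0

m · n = (-20)·(-10) + 7·(-27) = 200 - 189 = 11
|m|² = 400 + 49 = 449,  |m| = √449 ≈ 21.189620
|n|² = 100 + 729 = 829,  |n| = √829 ≈ 28.792360
cos θ = 11 / (21.189620 · 28.792360) ≈ 0.01803
θ = arccos(0.01803) ≈ 89.0°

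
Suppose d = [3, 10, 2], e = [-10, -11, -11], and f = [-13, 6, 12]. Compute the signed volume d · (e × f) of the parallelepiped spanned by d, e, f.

e × f:
i: (-11)·12 - (-11)·6 = -132 - (-66) = -66
j: (-11)·(-13) - (-10)·12 = 143 - (-120) = 263
k: (-10)·6 - (-11)·(-13) = -60 - 143 = -203
e × f = (-66, 263, -203)
d · (e × f) = 3·(-66) + 10·263 + 2·(-203) = -198 + 2630 - 406 = 2026

2026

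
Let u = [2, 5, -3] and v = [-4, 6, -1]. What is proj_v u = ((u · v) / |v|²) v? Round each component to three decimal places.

(-1.887, 2.830, -0.472)

u · v = 2·(-4) + 5·6 + (-3)·(-1) = -8 + 30 + 3 = 25
|v|² = 16 + 36 + 1 = 53
proj_v u = (25/53) · (-4, 6, -1) ≈ (-1.887, 2.830, -0.472)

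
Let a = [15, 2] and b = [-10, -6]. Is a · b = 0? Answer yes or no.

no

a · b = 15·(-10) + 2·(-6) = -150 - 12 = -162
Nonzero, so the vectors are not orthogonal.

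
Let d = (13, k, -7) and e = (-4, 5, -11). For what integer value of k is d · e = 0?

d · e = 13·(-4) + k·5 + (-7)·(-11) = 25 + 5k
Set equal to 0: 5k = -25, so k = -5.

-5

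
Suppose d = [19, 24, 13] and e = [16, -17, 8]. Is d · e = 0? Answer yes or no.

yes

d · e = 19·16 + 24·(-17) + 13·8 = 304 - 408 + 104 = 0
Zero, so the vectors are orthogonal.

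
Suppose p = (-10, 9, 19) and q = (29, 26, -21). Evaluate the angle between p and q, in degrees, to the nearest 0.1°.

p · q = (-10)·29 + 9·26 + 19·(-21) = -290 + 234 - 399 = -455
|p|² = 100 + 81 + 361 = 542,  |p| = √542 ≈ 23.280893
|q|² = 841 + 676 + 441 = 1958,  |q| = √1958 ≈ 44.249294
cos θ = -455 / (23.280893 · 44.249294) ≈ -0.44168
θ = arccos(-0.44168) ≈ 116.2°

116.2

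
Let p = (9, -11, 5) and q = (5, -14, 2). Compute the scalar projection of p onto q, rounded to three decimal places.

13.933

p · q = 9·5 + (-11)·(-14) + 5·2 = 45 + 154 + 10 = 209
|q| = √(25 + 196 + 4) = √225 ≈ 15.0000
comp_q p = 209 / √225 ≈ 13.933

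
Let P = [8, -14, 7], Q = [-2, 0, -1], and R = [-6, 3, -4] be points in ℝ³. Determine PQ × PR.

(-18, 2, 26)

PQ = (-10, 14, -8)
PR = (-14, 17, -11)
i: 14·(-11) - (-8)·17 = -154 - (-136) = -18
j: (-8)·(-14) - (-10)·(-11) = 112 - 110 = 2
k: (-10)·17 - 14·(-14) = -170 - (-196) = 26
PQ × PR = (-18, 2, 26)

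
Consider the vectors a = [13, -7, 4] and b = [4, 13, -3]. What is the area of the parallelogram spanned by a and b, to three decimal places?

i: (-7)·(-3) - 4·13 = 21 - 52 = -31
j: 4·4 - 13·(-3) = 16 - (-39) = 55
k: 13·13 - (-7)·4 = 169 - (-28) = 197
a × b = (-31, 55, 197)
|a × b| = √((-31)² + 55² + 197²) = √42795 ≈ 206.8695

206.870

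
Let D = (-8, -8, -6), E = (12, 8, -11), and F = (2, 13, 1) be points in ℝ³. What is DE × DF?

(217, -190, 260)

DE = (20, 16, -5)
DF = (10, 21, 7)
i: 16·7 - (-5)·21 = 112 - (-105) = 217
j: (-5)·10 - 20·7 = -50 - 140 = -190
k: 20·21 - 16·10 = 420 - 160 = 260
DE × DF = (217, -190, 260)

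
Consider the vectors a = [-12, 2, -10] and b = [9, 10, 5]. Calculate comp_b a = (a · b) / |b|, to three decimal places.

-9.615

a · b = (-12)·9 + 2·10 + (-10)·5 = -108 + 20 - 50 = -138
|b| = √(81 + 100 + 25) = √206 ≈ 14.3527
comp_b a = -138 / √206 ≈ -9.615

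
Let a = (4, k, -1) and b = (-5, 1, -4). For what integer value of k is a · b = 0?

16

a · b = 4·(-5) + k·1 + (-1)·(-4) = -16 + 1k
Set equal to 0: 1k = 16, so k = 16.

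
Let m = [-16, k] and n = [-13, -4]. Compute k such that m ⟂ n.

52

m · n = (-16)·(-13) + k·(-4) = 208 - 4k
Set equal to 0: -4k = -208, so k = 52.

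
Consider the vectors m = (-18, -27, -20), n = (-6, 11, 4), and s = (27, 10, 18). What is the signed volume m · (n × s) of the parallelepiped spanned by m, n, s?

n × s:
i: 11·18 - 4·10 = 198 - 40 = 158
j: 4·27 - (-6)·18 = 108 - (-108) = 216
k: (-6)·10 - 11·27 = -60 - 297 = -357
n × s = (158, 216, -357)
m · (n × s) = (-18)·158 + (-27)·216 + (-20)·(-357) = -2844 - 5832 + 7140 = -1536

-1536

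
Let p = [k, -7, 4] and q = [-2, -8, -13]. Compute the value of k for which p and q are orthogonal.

p · q = k·(-2) + (-7)·(-8) + 4·(-13) = 4 - 2k
Set equal to 0: -2k = -4, so k = 2.

2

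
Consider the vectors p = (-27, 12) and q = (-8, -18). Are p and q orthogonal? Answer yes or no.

p · q = (-27)·(-8) + 12·(-18) = 216 - 216 = 0
Zero, so the vectors are orthogonal.

yes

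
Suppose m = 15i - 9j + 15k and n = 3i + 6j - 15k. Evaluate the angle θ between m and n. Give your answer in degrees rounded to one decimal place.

128.2

m · n = 15·3 + (-9)·6 + 15·(-15) = 45 - 54 - 225 = -234
|m|² = 225 + 81 + 225 = 531,  |m| = √531 ≈ 23.043437
|n|² = 9 + 36 + 225 = 270,  |n| = √270 ≈ 16.431677
cos θ = -234 / (23.043437 · 16.431677) ≈ -0.61800
θ = arccos(-0.61800) ≈ 128.2°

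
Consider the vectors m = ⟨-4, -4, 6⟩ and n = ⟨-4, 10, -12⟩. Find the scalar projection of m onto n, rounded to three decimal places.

m · n = (-4)·(-4) + (-4)·10 + 6·(-12) = 16 - 40 - 72 = -96
|n| = √(16 + 100 + 144) = √260 ≈ 16.1245
comp_n m = -96 / √260 ≈ -5.954

-5.954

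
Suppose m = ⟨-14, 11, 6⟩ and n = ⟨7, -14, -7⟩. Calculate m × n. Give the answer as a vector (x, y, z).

(7, -56, 119)

i: 11·(-7) - 6·(-14) = -77 - (-84) = 7
j: 6·7 - (-14)·(-7) = 42 - 98 = -56
k: (-14)·(-14) - 11·7 = 196 - 77 = 119
m × n = (7, -56, 119)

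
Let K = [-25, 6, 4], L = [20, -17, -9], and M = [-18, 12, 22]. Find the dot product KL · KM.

-57

KL = L − K = (45, -23, -13)
KM = M − K = (7, 6, 18)
KL · KM = 45·7 + (-23)·6 + (-13)·18 = 315 - 138 - 234 = -57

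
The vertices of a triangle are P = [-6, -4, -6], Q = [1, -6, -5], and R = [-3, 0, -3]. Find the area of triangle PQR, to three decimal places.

PQ = (7, -2, 1),  PR = (3, 4, 3)
i: (-2)·3 - 1·4 = -6 - 4 = -10
j: 1·3 - 7·3 = 3 - 21 = -18
k: 7·4 - (-2)·3 = 28 - (-6) = 34
PQ × PR = (-10, -18, 34)
|PQ × PR| = √1580 ≈ 39.7492
area = ½ · 39.7492 ≈ 19.875

19.875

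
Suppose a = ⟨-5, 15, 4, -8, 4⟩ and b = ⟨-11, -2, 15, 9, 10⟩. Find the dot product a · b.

53

a · b = (-5)·(-11) + 15·(-2) + 4·15 + (-8)·9 + 4·10 = 55 - 30 + 60 - 72 + 40 = 53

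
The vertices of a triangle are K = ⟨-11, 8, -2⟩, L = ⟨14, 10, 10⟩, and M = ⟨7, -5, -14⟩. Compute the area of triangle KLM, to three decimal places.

321.715

KL = (25, 2, 12),  KM = (18, -13, -12)
i: 2·(-12) - 12·(-13) = -24 - (-156) = 132
j: 12·18 - 25·(-12) = 216 - (-300) = 516
k: 25·(-13) - 2·18 = -325 - 36 = -361
KL × KM = (132, 516, -361)
|KL × KM| = √414001 ≈ 643.4291
area = ½ · 643.4291 ≈ 321.715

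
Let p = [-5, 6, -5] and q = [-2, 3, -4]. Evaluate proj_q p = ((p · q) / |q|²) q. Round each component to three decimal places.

p · q = (-5)·(-2) + 6·3 + (-5)·(-4) = 10 + 18 + 20 = 48
|q|² = 4 + 9 + 16 = 29
proj_q p = (48/29) · (-2, 3, -4) ≈ (-3.310, 4.966, -6.621)

(-3.310, 4.966, -6.621)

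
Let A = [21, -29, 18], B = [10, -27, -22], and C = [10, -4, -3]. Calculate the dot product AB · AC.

AB = B − A = (-11, 2, -40)
AC = C − A = (-11, 25, -21)
AB · AC = (-11)·(-11) + 2·25 + (-40)·(-21) = 121 + 50 + 840 = 1011

1011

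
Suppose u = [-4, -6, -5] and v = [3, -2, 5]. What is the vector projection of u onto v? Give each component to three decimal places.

u · v = (-4)·3 + (-6)·(-2) + (-5)·5 = -12 + 12 - 25 = -25
|v|² = 9 + 4 + 25 = 38
proj_v u = (-25/38) · (3, -2, 5) ≈ (-1.974, 1.316, -3.289)

(-1.974, 1.316, -3.289)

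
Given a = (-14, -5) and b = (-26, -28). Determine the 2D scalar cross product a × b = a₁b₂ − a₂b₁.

262

(-14)·(-28) - (-5)·(-26) = 392 - 130 = 262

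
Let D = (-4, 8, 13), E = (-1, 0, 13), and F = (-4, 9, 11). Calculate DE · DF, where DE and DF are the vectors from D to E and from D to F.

DE = E − D = (3, -8, 0)
DF = F − D = (0, 1, -2)
DE · DF = 3·0 + (-8)·1 + 0·(-2) = 0 - 8 + 0 = -8

-8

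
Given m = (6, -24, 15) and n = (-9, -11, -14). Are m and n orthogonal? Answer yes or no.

yes

m · n = 6·(-9) + (-24)·(-11) + 15·(-14) = -54 + 264 - 210 = 0
Zero, so the vectors are orthogonal.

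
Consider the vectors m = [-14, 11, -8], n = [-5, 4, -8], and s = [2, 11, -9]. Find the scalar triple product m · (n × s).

n × s:
i: 4·(-9) - (-8)·11 = -36 - (-88) = 52
j: (-8)·2 - (-5)·(-9) = -16 - 45 = -61
k: (-5)·11 - 4·2 = -55 - 8 = -63
n × s = (52, -61, -63)
m · (n × s) = (-14)·52 + 11·(-61) + (-8)·(-63) = -728 - 671 + 504 = -895

-895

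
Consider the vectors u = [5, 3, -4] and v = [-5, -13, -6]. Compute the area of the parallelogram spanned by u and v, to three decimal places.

99.499

i: 3·(-6) - (-4)·(-13) = -18 - 52 = -70
j: (-4)·(-5) - 5·(-6) = 20 - (-30) = 50
k: 5·(-13) - 3·(-5) = -65 - (-15) = -50
u × v = (-70, 50, -50)
|u × v| = √((-70)² + 50² + (-50)²) = √9900 ≈ 99.4987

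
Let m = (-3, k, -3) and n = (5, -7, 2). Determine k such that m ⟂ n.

m · n = (-3)·5 + k·(-7) + (-3)·2 = -21 - 7k
Set equal to 0: -7k = 21, so k = -3.

-3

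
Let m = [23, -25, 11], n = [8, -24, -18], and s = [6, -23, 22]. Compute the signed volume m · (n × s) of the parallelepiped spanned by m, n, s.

n × s:
i: (-24)·22 - (-18)·(-23) = -528 - 414 = -942
j: (-18)·6 - 8·22 = -108 - 176 = -284
k: 8·(-23) - (-24)·6 = -184 - (-144) = -40
n × s = (-942, -284, -40)
m · (n × s) = 23·(-942) + (-25)·(-284) + 11·(-40) = -21666 + 7100 - 440 = -15006

-15006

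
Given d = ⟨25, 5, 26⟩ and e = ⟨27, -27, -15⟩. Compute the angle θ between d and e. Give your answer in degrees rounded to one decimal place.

d · e = 25·27 + 5·(-27) + 26·(-15) = 675 - 135 - 390 = 150
|d|² = 625 + 25 + 676 = 1326,  |d| = √1326 ≈ 36.414283
|e|² = 729 + 729 + 225 = 1683,  |e| = √1683 ≈ 41.024383
cos θ = 150 / (36.414283 · 41.024383) ≈ 0.10041
θ = arccos(0.10041) ≈ 84.2°

84.2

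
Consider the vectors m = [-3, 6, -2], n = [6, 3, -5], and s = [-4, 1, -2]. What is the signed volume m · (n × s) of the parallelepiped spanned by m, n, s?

n × s:
i: 3·(-2) - (-5)·1 = -6 - (-5) = -1
j: (-5)·(-4) - 6·(-2) = 20 - (-12) = 32
k: 6·1 - 3·(-4) = 6 - (-12) = 18
n × s = (-1, 32, 18)
m · (n × s) = (-3)·(-1) + 6·32 + (-2)·18 = 3 + 192 - 36 = 159

159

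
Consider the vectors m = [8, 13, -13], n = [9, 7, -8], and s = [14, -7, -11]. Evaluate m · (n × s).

860

n × s:
i: 7·(-11) - (-8)·(-7) = -77 - 56 = -133
j: (-8)·14 - 9·(-11) = -112 - (-99) = -13
k: 9·(-7) - 7·14 = -63 - 98 = -161
n × s = (-133, -13, -161)
m · (n × s) = 8·(-133) + 13·(-13) + (-13)·(-161) = -1064 - 169 + 2093 = 860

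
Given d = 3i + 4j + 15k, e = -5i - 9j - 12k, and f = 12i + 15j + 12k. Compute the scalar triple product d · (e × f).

e × f:
i: (-9)·12 - (-12)·15 = -108 - (-180) = 72
j: (-12)·12 - (-5)·12 = -144 - (-60) = -84
k: (-5)·15 - (-9)·12 = -75 - (-108) = 33
e × f = (72, -84, 33)
d · (e × f) = 3·72 + 4·(-84) + 15·33 = 216 - 336 + 495 = 375

375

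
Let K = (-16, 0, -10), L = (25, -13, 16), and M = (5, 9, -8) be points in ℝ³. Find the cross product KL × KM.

(-260, 464, 642)

KL = (41, -13, 26)
KM = (21, 9, 2)
i: (-13)·2 - 26·9 = -26 - 234 = -260
j: 26·21 - 41·2 = 546 - 82 = 464
k: 41·9 - (-13)·21 = 369 - (-273) = 642
KL × KM = (-260, 464, 642)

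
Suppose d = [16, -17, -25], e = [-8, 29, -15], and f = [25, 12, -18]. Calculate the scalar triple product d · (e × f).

23876

e × f:
i: 29·(-18) - (-15)·12 = -522 - (-180) = -342
j: (-15)·25 - (-8)·(-18) = -375 - 144 = -519
k: (-8)·12 - 29·25 = -96 - 725 = -821
e × f = (-342, -519, -821)
d · (e × f) = 16·(-342) + (-17)·(-519) + (-25)·(-821) = -5472 + 8823 + 20525 = 23876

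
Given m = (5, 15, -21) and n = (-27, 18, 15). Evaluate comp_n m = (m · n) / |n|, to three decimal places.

-5.035

m · n = 5·(-27) + 15·18 + (-21)·15 = -135 + 270 - 315 = -180
|n| = √(729 + 324 + 225) = √1278 ≈ 35.7491
comp_n m = -180 / √1278 ≈ -5.035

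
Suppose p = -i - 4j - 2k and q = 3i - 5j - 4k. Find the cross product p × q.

i: (-4)·(-4) - (-2)·(-5) = 16 - 10 = 6
j: (-2)·3 - (-1)·(-4) = -6 - 4 = -10
k: (-1)·(-5) - (-4)·3 = 5 - (-12) = 17
p × q = (6, -10, 17)

(6, -10, 17)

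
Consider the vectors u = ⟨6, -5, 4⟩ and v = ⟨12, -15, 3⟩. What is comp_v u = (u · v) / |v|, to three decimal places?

8.178

u · v = 6·12 + (-5)·(-15) + 4·3 = 72 + 75 + 12 = 159
|v| = √(144 + 225 + 9) = √378 ≈ 19.4422
comp_v u = 159 / √378 ≈ 8.178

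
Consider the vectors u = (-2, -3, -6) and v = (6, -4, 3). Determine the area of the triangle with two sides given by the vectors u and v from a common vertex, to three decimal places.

i: (-3)·3 - (-6)·(-4) = -9 - 24 = -33
j: (-6)·6 - (-2)·3 = -36 - (-6) = -30
k: (-2)·(-4) - (-3)·6 = 8 - (-18) = 26
u × v = (-33, -30, 26)
|u × v| = √((-33)² + (-30)² + 26²) = √2665 ≈ 51.6236
area = ½ · 51.6236 ≈ 25.812

25.812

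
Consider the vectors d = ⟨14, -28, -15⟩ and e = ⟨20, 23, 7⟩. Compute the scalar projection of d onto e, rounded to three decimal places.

-14.997

d · e = 14·20 + (-28)·23 + (-15)·7 = 280 - 644 - 105 = -469
|e| = √(400 + 529 + 49) = √978 ≈ 31.2730
comp_e d = -469 / √978 ≈ -14.997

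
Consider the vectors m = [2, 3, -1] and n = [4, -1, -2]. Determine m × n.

i: 3·(-2) - (-1)·(-1) = -6 - 1 = -7
j: (-1)·4 - 2·(-2) = -4 - (-4) = 0
k: 2·(-1) - 3·4 = -2 - 12 = -14
m × n = (-7, 0, -14)

(-7, 0, -14)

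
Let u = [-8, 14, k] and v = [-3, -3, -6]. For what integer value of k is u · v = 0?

-3

u · v = (-8)·(-3) + 14·(-3) + k·(-6) = -18 - 6k
Set equal to 0: -6k = 18, so k = -3.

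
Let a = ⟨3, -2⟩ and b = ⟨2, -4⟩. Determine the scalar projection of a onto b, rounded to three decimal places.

a · b = 3·2 + (-2)·(-4) = 6 + 8 = 14
|b| = √(4 + 16) = √20 ≈ 4.4721
comp_b a = 14 / √20 ≈ 3.130

3.130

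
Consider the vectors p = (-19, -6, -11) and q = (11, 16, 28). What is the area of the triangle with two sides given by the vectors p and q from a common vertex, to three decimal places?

237.502

i: (-6)·28 - (-11)·16 = -168 - (-176) = 8
j: (-11)·11 - (-19)·28 = -121 - (-532) = 411
k: (-19)·16 - (-6)·11 = -304 - (-66) = -238
p × q = (8, 411, -238)
|p × q| = √(8² + 411² + (-238)²) = √225629 ≈ 475.0042
area = ½ · 475.0042 ≈ 237.502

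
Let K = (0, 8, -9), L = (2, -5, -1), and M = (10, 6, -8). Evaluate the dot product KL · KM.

54

KL = L − K = (2, -13, 8)
KM = M − K = (10, -2, 1)
KL · KM = 2·10 + (-13)·(-2) + 8·1 = 20 + 26 + 8 = 54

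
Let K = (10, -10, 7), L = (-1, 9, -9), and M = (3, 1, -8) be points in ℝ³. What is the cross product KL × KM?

(-109, -53, 12)

KL = (-11, 19, -16)
KM = (-7, 11, -15)
i: 19·(-15) - (-16)·11 = -285 - (-176) = -109
j: (-16)·(-7) - (-11)·(-15) = 112 - 165 = -53
k: (-11)·11 - 19·(-7) = -121 - (-133) = 12
KL × KM = (-109, -53, 12)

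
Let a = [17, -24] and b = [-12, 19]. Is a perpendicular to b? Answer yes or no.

a · b = 17·(-12) + (-24)·19 = -204 - 456 = -660
Nonzero, so the vectors are not orthogonal.

no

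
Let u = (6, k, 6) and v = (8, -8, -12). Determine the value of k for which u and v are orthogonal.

u · v = 6·8 + k·(-8) + 6·(-12) = -24 - 8k
Set equal to 0: -8k = 24, so k = -3.

-3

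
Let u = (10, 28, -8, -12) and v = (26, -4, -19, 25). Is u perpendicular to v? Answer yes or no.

u · v = 10·26 + 28·(-4) + (-8)·(-19) + (-12)·25 = 260 - 112 + 152 - 300 = 0
Zero, so the vectors are orthogonal.

yes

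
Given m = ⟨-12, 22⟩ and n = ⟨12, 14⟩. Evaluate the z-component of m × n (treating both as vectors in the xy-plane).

(-12)·14 - 22·12 = -168 - 264 = -432

-432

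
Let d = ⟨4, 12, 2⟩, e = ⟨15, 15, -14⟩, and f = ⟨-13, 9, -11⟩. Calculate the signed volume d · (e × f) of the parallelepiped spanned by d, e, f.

e × f:
i: 15·(-11) - (-14)·9 = -165 - (-126) = -39
j: (-14)·(-13) - 15·(-11) = 182 - (-165) = 347
k: 15·9 - 15·(-13) = 135 - (-195) = 330
e × f = (-39, 347, 330)
d · (e × f) = 4·(-39) + 12·347 + 2·330 = -156 + 4164 + 660 = 4668

4668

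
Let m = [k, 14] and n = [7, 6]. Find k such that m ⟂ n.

-12

m · n = k·7 + 14·6 = 84 + 7k
Set equal to 0: 7k = -84, so k = -12.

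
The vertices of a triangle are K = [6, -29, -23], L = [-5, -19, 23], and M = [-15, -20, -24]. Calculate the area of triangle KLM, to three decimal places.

KL = (-11, 10, 46),  KM = (-21, 9, -1)
i: 10·(-1) - 46·9 = -10 - 414 = -424
j: 46·(-21) - (-11)·(-1) = -966 - 11 = -977
k: (-11)·9 - 10·(-21) = -99 - (-210) = 111
KL × KM = (-424, -977, 111)
|KL × KM| = √1146626 ≈ 1070.8062
area = ½ · 1070.8062 ≈ 535.403

535.403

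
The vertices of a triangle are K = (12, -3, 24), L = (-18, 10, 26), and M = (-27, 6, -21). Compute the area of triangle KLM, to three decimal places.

KL = (-30, 13, 2),  KM = (-39, 9, -45)
i: 13·(-45) - 2·9 = -585 - 18 = -603
j: 2·(-39) - (-30)·(-45) = -78 - 1350 = -1428
k: (-30)·9 - 13·(-39) = -270 - (-507) = 237
KL × KM = (-603, -1428, 237)
|KL × KM| = √2458962 ≈ 1568.1078
area = ½ · 1568.1078 ≈ 784.054

784.054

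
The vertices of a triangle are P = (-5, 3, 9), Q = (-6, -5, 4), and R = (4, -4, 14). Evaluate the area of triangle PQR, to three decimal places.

PQ = (-1, -8, -5),  PR = (9, -7, 5)
i: (-8)·5 - (-5)·(-7) = -40 - 35 = -75
j: (-5)·9 - (-1)·5 = -45 - (-5) = -40
k: (-1)·(-7) - (-8)·9 = 7 - (-72) = 79
PQ × PR = (-75, -40, 79)
|PQ × PR| = √13466 ≈ 116.0431
area = ½ · 116.0431 ≈ 58.022

58.022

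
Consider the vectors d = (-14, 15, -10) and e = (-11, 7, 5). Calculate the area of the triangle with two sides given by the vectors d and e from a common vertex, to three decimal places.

120.327

i: 15·5 - (-10)·7 = 75 - (-70) = 145
j: (-10)·(-11) - (-14)·5 = 110 - (-70) = 180
k: (-14)·7 - 15·(-11) = -98 - (-165) = 67
d × e = (145, 180, 67)
|d × e| = √(145² + 180² + 67²) = √57914 ≈ 240.6533
area = ½ · 240.6533 ≈ 120.327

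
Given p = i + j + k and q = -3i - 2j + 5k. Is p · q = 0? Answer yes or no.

yes

p · q = 1·(-3) + 1·(-2) + 1·5 = -3 - 2 + 5 = 0
Zero, so the vectors are orthogonal.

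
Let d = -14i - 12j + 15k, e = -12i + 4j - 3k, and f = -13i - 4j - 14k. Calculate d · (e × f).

e × f:
i: 4·(-14) - (-3)·(-4) = -56 - 12 = -68
j: (-3)·(-13) - (-12)·(-14) = 39 - 168 = -129
k: (-12)·(-4) - 4·(-13) = 48 - (-52) = 100
e × f = (-68, -129, 100)
d · (e × f) = (-14)·(-68) + (-12)·(-129) + 15·100 = 952 + 1548 + 1500 = 4000

4000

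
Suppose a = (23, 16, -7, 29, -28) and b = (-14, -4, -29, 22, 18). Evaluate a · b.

a · b = 23·(-14) + 16·(-4) + (-7)·(-29) + 29·22 + (-28)·18 = -322 - 64 + 203 + 638 - 504 = -49

-49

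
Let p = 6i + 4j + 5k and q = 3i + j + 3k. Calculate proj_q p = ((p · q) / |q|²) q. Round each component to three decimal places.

(5.842, 1.947, 5.842)

p · q = 6·3 + 4·1 + 5·3 = 18 + 4 + 15 = 37
|q|² = 9 + 1 + 9 = 19
proj_q p = (37/19) · (3, 1, 3) ≈ (5.842, 1.947, 5.842)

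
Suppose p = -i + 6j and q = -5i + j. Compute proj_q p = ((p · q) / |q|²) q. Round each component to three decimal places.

(-2.115, 0.423)

p · q = (-1)·(-5) + 6·1 = 5 + 6 = 11
|q|² = 25 + 1 = 26
proj_q p = (11/26) · (-5, 1) ≈ (-2.115, 0.423)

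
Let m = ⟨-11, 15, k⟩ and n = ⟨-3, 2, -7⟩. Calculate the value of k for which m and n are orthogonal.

m · n = (-11)·(-3) + 15·2 + k·(-7) = 63 - 7k
Set equal to 0: -7k = -63, so k = 9.

9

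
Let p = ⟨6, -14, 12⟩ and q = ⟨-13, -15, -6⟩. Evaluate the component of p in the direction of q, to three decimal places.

2.893

p · q = 6·(-13) + (-14)·(-15) + 12·(-6) = -78 + 210 - 72 = 60
|q| = √(169 + 225 + 36) = √430 ≈ 20.7364
comp_q p = 60 / √430 ≈ 2.893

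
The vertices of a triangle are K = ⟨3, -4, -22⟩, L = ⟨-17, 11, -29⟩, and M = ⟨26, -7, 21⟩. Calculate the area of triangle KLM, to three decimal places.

489.694

KL = (-20, 15, -7),  KM = (23, -3, 43)
i: 15·43 - (-7)·(-3) = 645 - 21 = 624
j: (-7)·23 - (-20)·43 = -161 - (-860) = 699
k: (-20)·(-3) - 15·23 = 60 - 345 = -285
KL × KM = (624, 699, -285)
|KL × KM| = √959202 ≈ 979.3886
area = ½ · 979.3886 ≈ 489.694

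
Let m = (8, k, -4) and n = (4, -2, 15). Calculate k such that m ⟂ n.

-14

m · n = 8·4 + k·(-2) + (-4)·15 = -28 - 2k
Set equal to 0: -2k = 28, so k = -14.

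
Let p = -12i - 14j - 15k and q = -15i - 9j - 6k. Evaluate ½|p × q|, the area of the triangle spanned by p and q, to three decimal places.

95.412

i: (-14)·(-6) - (-15)·(-9) = 84 - 135 = -51
j: (-15)·(-15) - (-12)·(-6) = 225 - 72 = 153
k: (-12)·(-9) - (-14)·(-15) = 108 - 210 = -102
p × q = (-51, 153, -102)
|p × q| = √((-51)² + 153² + (-102)²) = √36414 ≈ 190.8245
area = ½ · 190.8245 ≈ 95.412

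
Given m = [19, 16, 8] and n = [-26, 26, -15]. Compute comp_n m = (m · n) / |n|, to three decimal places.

m · n = 19·(-26) + 16·26 + 8·(-15) = -494 + 416 - 120 = -198
|n| = √(676 + 676 + 225) = √1577 ≈ 39.7115
comp_n m = -198 / √1577 ≈ -4.986

-4.986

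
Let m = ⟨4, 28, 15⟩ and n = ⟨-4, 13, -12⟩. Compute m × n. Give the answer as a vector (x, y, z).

(-531, -12, 164)

i: 28·(-12) - 15·13 = -336 - 195 = -531
j: 15·(-4) - 4·(-12) = -60 - (-48) = -12
k: 4·13 - 28·(-4) = 52 - (-112) = 164
m × n = (-531, -12, 164)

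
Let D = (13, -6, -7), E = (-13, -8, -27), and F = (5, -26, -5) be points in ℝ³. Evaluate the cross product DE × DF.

(-404, 212, 504)

DE = (-26, -2, -20)
DF = (-8, -20, 2)
i: (-2)·2 - (-20)·(-20) = -4 - 400 = -404
j: (-20)·(-8) - (-26)·2 = 160 - (-52) = 212
k: (-26)·(-20) - (-2)·(-8) = 520 - 16 = 504
DE × DF = (-404, 212, 504)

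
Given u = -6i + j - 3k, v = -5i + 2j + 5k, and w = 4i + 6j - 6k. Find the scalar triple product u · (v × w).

v × w:
i: 2·(-6) - 5·6 = -12 - 30 = -42
j: 5·4 - (-5)·(-6) = 20 - 30 = -10
k: (-5)·6 - 2·4 = -30 - 8 = -38
v × w = (-42, -10, -38)
u · (v × w) = (-6)·(-42) + 1·(-10) + (-3)·(-38) = 252 - 10 + 114 = 356

356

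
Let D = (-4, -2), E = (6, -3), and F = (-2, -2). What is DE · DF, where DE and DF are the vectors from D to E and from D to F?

DE = E − D = (10, -1)
DF = F − D = (2, 0)
DE · DF = 10·2 + (-1)·0 = 20 + 0 = 20

20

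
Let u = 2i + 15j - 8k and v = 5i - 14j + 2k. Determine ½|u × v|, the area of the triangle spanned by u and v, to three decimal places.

69.406

i: 15·2 - (-8)·(-14) = 30 - 112 = -82
j: (-8)·5 - 2·2 = -40 - 4 = -44
k: 2·(-14) - 15·5 = -28 - 75 = -103
u × v = (-82, -44, -103)
|u × v| = √((-82)² + (-44)² + (-103)²) = √19269 ≈ 138.8128
area = ½ · 138.8128 ≈ 69.406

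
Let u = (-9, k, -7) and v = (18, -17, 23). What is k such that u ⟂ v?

u · v = (-9)·18 + k·(-17) + (-7)·23 = -323 - 17k
Set equal to 0: -17k = 323, so k = -19.

-19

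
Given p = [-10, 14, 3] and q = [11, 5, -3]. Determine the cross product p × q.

i: 14·(-3) - 3·5 = -42 - 15 = -57
j: 3·11 - (-10)·(-3) = 33 - 30 = 3
k: (-10)·5 - 14·11 = -50 - 154 = -204
p × q = (-57, 3, -204)

(-57, 3, -204)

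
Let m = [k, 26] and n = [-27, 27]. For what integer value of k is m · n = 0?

m · n = k·(-27) + 26·27 = 702 - 27k
Set equal to 0: -27k = -702, so k = 26.

26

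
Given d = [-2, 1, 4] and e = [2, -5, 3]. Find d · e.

3

d · e = (-2)·2 + 1·(-5) + 4·3 = -4 - 5 + 12 = 3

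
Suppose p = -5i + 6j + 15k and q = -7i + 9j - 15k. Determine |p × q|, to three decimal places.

i: 6·(-15) - 15·9 = -90 - 135 = -225
j: 15·(-7) - (-5)·(-15) = -105 - 75 = -180
k: (-5)·9 - 6·(-7) = -45 - (-42) = -3
p × q = (-225, -180, -3)
|p × q| = √((-225)² + (-180)² + (-3)²) = √83034 ≈ 288.1562

288.156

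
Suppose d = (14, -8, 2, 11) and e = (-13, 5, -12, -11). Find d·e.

d · e = 14·(-13) + (-8)·5 + 2·(-12) + 11·(-11) = -182 - 40 - 24 - 121 = -367

-367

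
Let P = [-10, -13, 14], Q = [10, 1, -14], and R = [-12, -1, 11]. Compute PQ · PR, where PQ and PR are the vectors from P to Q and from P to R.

212

PQ = Q − P = (20, 14, -28)
PR = R − P = (-2, 12, -3)
PQ · PR = 20·(-2) + 14·12 + (-28)·(-3) = -40 + 168 + 84 = 212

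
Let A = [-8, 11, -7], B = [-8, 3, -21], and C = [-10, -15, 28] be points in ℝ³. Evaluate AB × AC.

AB = (0, -8, -14)
AC = (-2, -26, 35)
i: (-8)·35 - (-14)·(-26) = -280 - 364 = -644
j: (-14)·(-2) - 0·35 = 28 - 0 = 28
k: 0·(-26) - (-8)·(-2) = 0 - 16 = -16
AB × AC = (-644, 28, -16)

(-644, 28, -16)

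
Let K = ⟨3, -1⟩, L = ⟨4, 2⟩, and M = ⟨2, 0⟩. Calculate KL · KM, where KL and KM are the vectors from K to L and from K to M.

KL = L − K = (1, 3)
KM = M − K = (-1, 1)
KL · KM = 1·(-1) + 3·1 = -1 + 3 = 2

2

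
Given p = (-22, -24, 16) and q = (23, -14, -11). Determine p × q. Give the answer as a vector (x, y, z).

i: (-24)·(-11) - 16·(-14) = 264 - (-224) = 488
j: 16·23 - (-22)·(-11) = 368 - 242 = 126
k: (-22)·(-14) - (-24)·23 = 308 - (-552) = 860
p × q = (488, 126, 860)

(488, 126, 860)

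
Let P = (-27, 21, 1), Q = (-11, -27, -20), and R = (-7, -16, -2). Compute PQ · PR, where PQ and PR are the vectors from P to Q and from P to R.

PQ = Q − P = (16, -48, -21)
PR = R − P = (20, -37, -3)
PQ · PR = 16·20 + (-48)·(-37) + (-21)·(-3) = 320 + 1776 + 63 = 2159

2159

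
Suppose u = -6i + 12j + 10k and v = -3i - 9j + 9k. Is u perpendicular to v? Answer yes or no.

yes

u · v = (-6)·(-3) + 12·(-9) + 10·9 = 18 - 108 + 90 = 0
Zero, so the vectors are orthogonal.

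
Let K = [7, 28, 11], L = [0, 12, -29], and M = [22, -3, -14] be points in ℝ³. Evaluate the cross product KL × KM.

KL = (-7, -16, -40)
KM = (15, -31, -25)
i: (-16)·(-25) - (-40)·(-31) = 400 - 1240 = -840
j: (-40)·15 - (-7)·(-25) = -600 - 175 = -775
k: (-7)·(-31) - (-16)·15 = 217 - (-240) = 457
KL × KM = (-840, -775, 457)

(-840, -775, 457)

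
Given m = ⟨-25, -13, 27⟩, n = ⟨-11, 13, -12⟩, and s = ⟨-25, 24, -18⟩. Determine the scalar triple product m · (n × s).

n × s:
i: 13·(-18) - (-12)·24 = -234 - (-288) = 54
j: (-12)·(-25) - (-11)·(-18) = 300 - 198 = 102
k: (-11)·24 - 13·(-25) = -264 - (-325) = 61
n × s = (54, 102, 61)
m · (n × s) = (-25)·54 + (-13)·102 + 27·61 = -1350 - 1326 + 1647 = -1029

-1029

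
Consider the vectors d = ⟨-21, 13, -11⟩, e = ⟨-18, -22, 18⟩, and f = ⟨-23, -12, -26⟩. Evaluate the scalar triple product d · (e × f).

-24824

e × f:
i: (-22)·(-26) - 18·(-12) = 572 - (-216) = 788
j: 18·(-23) - (-18)·(-26) = -414 - 468 = -882
k: (-18)·(-12) - (-22)·(-23) = 216 - 506 = -290
e × f = (788, -882, -290)
d · (e × f) = (-21)·788 + 13·(-882) + (-11)·(-290) = -16548 - 11466 + 3190 = -24824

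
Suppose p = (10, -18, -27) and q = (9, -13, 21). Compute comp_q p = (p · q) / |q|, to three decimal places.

-9.244

p · q = 10·9 + (-18)·(-13) + (-27)·21 = 90 + 234 - 567 = -243
|q| = √(81 + 169 + 441) = √691 ≈ 26.2869
comp_q p = -243 / √691 ≈ -9.244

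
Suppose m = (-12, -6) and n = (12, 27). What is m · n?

m · n = (-12)·12 + (-6)·27 = -144 - 162 = -306

-306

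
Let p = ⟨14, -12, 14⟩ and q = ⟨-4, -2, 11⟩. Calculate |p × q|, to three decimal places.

246.357

i: (-12)·11 - 14·(-2) = -132 - (-28) = -104
j: 14·(-4) - 14·11 = -56 - 154 = -210
k: 14·(-2) - (-12)·(-4) = -28 - 48 = -76
p × q = (-104, -210, -76)
|p × q| = √((-104)² + (-210)² + (-76)²) = √60692 ≈ 246.3575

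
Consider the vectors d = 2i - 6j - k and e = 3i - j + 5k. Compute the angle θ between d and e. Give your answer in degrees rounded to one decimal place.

d · e = 2·3 + (-6)·(-1) + (-1)·5 = 6 + 6 - 5 = 7
|d|² = 4 + 36 + 1 = 41,  |d| = √41 ≈ 6.403124
|e|² = 9 + 1 + 25 = 35,  |e| = √35 ≈ 5.916080
cos θ = 7 / (6.403124 · 5.916080) ≈ 0.18479
θ = arccos(0.18479) ≈ 79.4°

79.4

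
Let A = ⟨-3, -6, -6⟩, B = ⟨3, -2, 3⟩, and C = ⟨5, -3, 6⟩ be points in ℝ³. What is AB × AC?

AB = (6, 4, 9)
AC = (8, 3, 12)
i: 4·12 - 9·3 = 48 - 27 = 21
j: 9·8 - 6·12 = 72 - 72 = 0
k: 6·3 - 4·8 = 18 - 32 = -14
AB × AC = (21, 0, -14)

(21, 0, -14)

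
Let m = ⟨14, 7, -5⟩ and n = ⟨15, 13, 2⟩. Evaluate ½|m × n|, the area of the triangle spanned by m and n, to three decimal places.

75.464

i: 7·2 - (-5)·13 = 14 - (-65) = 79
j: (-5)·15 - 14·2 = -75 - 28 = -103
k: 14·13 - 7·15 = 182 - 105 = 77
m × n = (79, -103, 77)
|m × n| = √(79² + (-103)² + 77²) = √22779 ≈ 150.9271
area = ½ · 150.9271 ≈ 75.464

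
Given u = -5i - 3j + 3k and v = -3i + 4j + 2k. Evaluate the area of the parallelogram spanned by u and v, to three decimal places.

i: (-3)·2 - 3·4 = -6 - 12 = -18
j: 3·(-3) - (-5)·2 = -9 - (-10) = 1
k: (-5)·4 - (-3)·(-3) = -20 - 9 = -29
u × v = (-18, 1, -29)
|u × v| = √((-18)² + 1² + (-29)²) = √1166 ≈ 34.1467

34.147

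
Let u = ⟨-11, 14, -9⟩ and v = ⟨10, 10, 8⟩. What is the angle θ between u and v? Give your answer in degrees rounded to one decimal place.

u · v = (-11)·10 + 14·10 + (-9)·8 = -110 + 140 - 72 = -42
|u|² = 121 + 196 + 81 = 398,  |u| = √398 ≈ 19.949937
|v|² = 100 + 100 + 64 = 264,  |v| = √264 ≈ 16.248077
cos θ = -42 / (19.949937 · 16.248077) ≈ -0.12957
θ = arccos(-0.12957) ≈ 97.4°

97.4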